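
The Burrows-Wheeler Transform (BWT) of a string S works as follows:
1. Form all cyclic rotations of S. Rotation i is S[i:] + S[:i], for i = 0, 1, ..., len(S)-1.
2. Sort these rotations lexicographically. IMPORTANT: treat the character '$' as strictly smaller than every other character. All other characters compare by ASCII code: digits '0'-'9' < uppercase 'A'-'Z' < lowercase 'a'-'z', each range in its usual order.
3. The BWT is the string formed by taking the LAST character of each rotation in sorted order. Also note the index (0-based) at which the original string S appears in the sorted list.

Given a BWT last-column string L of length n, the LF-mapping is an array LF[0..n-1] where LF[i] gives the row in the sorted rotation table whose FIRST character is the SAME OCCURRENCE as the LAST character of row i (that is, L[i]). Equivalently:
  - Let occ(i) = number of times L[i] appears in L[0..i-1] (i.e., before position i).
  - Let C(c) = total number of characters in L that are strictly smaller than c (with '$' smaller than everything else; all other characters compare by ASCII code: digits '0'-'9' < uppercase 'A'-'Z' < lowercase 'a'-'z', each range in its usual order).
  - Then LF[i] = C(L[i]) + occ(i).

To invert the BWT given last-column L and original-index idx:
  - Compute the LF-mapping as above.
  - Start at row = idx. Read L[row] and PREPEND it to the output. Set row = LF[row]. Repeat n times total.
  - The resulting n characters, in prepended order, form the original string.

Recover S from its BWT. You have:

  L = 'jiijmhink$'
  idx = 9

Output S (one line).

LF mapping: 5 2 3 6 8 1 4 9 7 0
Walk LF starting at row 9, prepending L[row]:
  step 1: row=9, L[9]='$', prepend. Next row=LF[9]=0
  step 2: row=0, L[0]='j', prepend. Next row=LF[0]=5
  step 3: row=5, L[5]='h', prepend. Next row=LF[5]=1
  step 4: row=1, L[1]='i', prepend. Next row=LF[1]=2
  step 5: row=2, L[2]='i', prepend. Next row=LF[2]=3
  step 6: row=3, L[3]='j', prepend. Next row=LF[3]=6
  step 7: row=6, L[6]='i', prepend. Next row=LF[6]=4
  step 8: row=4, L[4]='m', prepend. Next row=LF[4]=8
  step 9: row=8, L[8]='k', prepend. Next row=LF[8]=7
  step 10: row=7, L[7]='n', prepend. Next row=LF[7]=9
Reversed output: nkmijiihj$

Answer: nkmijiihj$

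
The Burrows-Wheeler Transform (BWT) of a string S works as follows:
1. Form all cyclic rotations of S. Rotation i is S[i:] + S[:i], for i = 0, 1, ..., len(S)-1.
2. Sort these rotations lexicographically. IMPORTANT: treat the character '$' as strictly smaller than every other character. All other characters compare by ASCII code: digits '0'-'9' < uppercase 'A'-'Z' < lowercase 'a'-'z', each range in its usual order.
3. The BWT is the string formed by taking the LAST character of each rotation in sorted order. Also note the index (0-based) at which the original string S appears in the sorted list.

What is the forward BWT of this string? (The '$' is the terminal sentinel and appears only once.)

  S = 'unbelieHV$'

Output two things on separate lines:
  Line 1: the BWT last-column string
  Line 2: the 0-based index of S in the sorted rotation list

All 10 rotations (rotation i = S[i:]+S[:i]):
  rot[0] = unbelieHV$
  rot[1] = nbelieHV$u
  rot[2] = belieHV$un
  rot[3] = elieHV$unb
  rot[4] = lieHV$unbe
  rot[5] = ieHV$unbel
  rot[6] = eHV$unbeli
  rot[7] = HV$unbelie
  rot[8] = V$unbelieH
  rot[9] = $unbelieHV
Sorted (with $ < everything):
  sorted[0] = $unbelieHV  (last char: 'V')
  sorted[1] = HV$unbelie  (last char: 'e')
  sorted[2] = V$unbelieH  (last char: 'H')
  sorted[3] = belieHV$un  (last char: 'n')
  sorted[4] = eHV$unbeli  (last char: 'i')
  sorted[5] = elieHV$unb  (last char: 'b')
  sorted[6] = ieHV$unbel  (last char: 'l')
  sorted[7] = lieHV$unbe  (last char: 'e')
  sorted[8] = nbelieHV$u  (last char: 'u')
  sorted[9] = unbelieHV$  (last char: '$')
Last column: VeHnibleu$
Original string S is at sorted index 9

Answer: VeHnibleu$
9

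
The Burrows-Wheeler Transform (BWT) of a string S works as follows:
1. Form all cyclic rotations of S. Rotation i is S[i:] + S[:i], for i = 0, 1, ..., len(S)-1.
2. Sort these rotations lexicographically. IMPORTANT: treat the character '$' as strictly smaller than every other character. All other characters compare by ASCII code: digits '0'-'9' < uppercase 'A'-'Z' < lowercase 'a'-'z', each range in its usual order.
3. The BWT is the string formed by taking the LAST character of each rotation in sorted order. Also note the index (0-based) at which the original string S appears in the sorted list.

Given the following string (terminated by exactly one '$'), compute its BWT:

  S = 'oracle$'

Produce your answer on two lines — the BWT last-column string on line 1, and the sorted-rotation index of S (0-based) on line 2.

Answer: eralc$o
5

Derivation:
All 7 rotations (rotation i = S[i:]+S[:i]):
  rot[0] = oracle$
  rot[1] = racle$o
  rot[2] = acle$or
  rot[3] = cle$ora
  rot[4] = le$orac
  rot[5] = e$oracl
  rot[6] = $oracle
Sorted (with $ < everything):
  sorted[0] = $oracle  (last char: 'e')
  sorted[1] = acle$or  (last char: 'r')
  sorted[2] = cle$ora  (last char: 'a')
  sorted[3] = e$oracl  (last char: 'l')
  sorted[4] = le$orac  (last char: 'c')
  sorted[5] = oracle$  (last char: '$')
  sorted[6] = racle$o  (last char: 'o')
Last column: eralc$o
Original string S is at sorted index 5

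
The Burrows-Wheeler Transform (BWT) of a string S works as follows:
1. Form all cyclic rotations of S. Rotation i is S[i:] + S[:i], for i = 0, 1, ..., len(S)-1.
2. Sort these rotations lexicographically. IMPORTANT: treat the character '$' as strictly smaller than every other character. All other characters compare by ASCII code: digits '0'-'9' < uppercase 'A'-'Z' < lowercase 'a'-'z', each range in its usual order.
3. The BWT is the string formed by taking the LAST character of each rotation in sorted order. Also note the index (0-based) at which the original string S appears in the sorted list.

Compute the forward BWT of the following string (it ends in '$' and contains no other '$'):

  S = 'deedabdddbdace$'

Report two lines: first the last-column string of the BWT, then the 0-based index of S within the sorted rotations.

All 15 rotations (rotation i = S[i:]+S[:i]):
  rot[0] = deedabdddbdace$
  rot[1] = eedabdddbdace$d
  rot[2] = edabdddbdace$de
  rot[3] = dabdddbdace$dee
  rot[4] = abdddbdace$deed
  rot[5] = bdddbdace$deeda
  rot[6] = dddbdace$deedab
  rot[7] = ddbdace$deedabd
  rot[8] = dbdace$deedabdd
  rot[9] = bdace$deedabddd
  rot[10] = dace$deedabdddb
  rot[11] = ace$deedabdddbd
  rot[12] = ce$deedabdddbda
  rot[13] = e$deedabdddbdac
  rot[14] = $deedabdddbdace
Sorted (with $ < everything):
  sorted[0] = $deedabdddbdace  (last char: 'e')
  sorted[1] = abdddbdace$deed  (last char: 'd')
  sorted[2] = ace$deedabdddbd  (last char: 'd')
  sorted[3] = bdace$deedabddd  (last char: 'd')
  sorted[4] = bdddbdace$deeda  (last char: 'a')
  sorted[5] = ce$deedabdddbda  (last char: 'a')
  sorted[6] = dabdddbdace$dee  (last char: 'e')
  sorted[7] = dace$deedabdddb  (last char: 'b')
  sorted[8] = dbdace$deedabdd  (last char: 'd')
  sorted[9] = ddbdace$deedabd  (last char: 'd')
  sorted[10] = dddbdace$deedab  (last char: 'b')
  sorted[11] = deedabdddbdace$  (last char: '$')
  sorted[12] = e$deedabdddbdac  (last char: 'c')
  sorted[13] = edabdddbdace$de  (last char: 'e')
  sorted[14] = eedabdddbdace$d  (last char: 'd')
Last column: edddaaebddb$ced
Original string S is at sorted index 11

Answer: edddaaebddb$ced
11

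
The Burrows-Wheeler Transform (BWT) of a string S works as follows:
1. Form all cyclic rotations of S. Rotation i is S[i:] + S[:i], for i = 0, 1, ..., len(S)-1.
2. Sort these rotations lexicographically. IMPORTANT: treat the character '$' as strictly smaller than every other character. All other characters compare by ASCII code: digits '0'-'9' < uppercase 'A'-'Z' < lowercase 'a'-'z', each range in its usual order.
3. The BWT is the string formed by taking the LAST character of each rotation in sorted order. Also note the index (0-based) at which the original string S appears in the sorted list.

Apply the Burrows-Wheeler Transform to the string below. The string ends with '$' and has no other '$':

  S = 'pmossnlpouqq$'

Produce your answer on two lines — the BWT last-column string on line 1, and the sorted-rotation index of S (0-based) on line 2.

All 13 rotations (rotation i = S[i:]+S[:i]):
  rot[0] = pmossnlpouqq$
  rot[1] = mossnlpouqq$p
  rot[2] = ossnlpouqq$pm
  rot[3] = ssnlpouqq$pmo
  rot[4] = snlpouqq$pmos
  rot[5] = nlpouqq$pmoss
  rot[6] = lpouqq$pmossn
  rot[7] = pouqq$pmossnl
  rot[8] = ouqq$pmossnlp
  rot[9] = uqq$pmossnlpo
  rot[10] = qq$pmossnlpou
  rot[11] = q$pmossnlpouq
  rot[12] = $pmossnlpouqq
Sorted (with $ < everything):
  sorted[0] = $pmossnlpouqq  (last char: 'q')
  sorted[1] = lpouqq$pmossn  (last char: 'n')
  sorted[2] = mossnlpouqq$p  (last char: 'p')
  sorted[3] = nlpouqq$pmoss  (last char: 's')
  sorted[4] = ossnlpouqq$pm  (last char: 'm')
  sorted[5] = ouqq$pmossnlp  (last char: 'p')
  sorted[6] = pmossnlpouqq$  (last char: '$')
  sorted[7] = pouqq$pmossnl  (last char: 'l')
  sorted[8] = q$pmossnlpouq  (last char: 'q')
  sorted[9] = qq$pmossnlpou  (last char: 'u')
  sorted[10] = snlpouqq$pmos  (last char: 's')
  sorted[11] = ssnlpouqq$pmo  (last char: 'o')
  sorted[12] = uqq$pmossnlpo  (last char: 'o')
Last column: qnpsmp$lqusoo
Original string S is at sorted index 6

Answer: qnpsmp$lqusoo
6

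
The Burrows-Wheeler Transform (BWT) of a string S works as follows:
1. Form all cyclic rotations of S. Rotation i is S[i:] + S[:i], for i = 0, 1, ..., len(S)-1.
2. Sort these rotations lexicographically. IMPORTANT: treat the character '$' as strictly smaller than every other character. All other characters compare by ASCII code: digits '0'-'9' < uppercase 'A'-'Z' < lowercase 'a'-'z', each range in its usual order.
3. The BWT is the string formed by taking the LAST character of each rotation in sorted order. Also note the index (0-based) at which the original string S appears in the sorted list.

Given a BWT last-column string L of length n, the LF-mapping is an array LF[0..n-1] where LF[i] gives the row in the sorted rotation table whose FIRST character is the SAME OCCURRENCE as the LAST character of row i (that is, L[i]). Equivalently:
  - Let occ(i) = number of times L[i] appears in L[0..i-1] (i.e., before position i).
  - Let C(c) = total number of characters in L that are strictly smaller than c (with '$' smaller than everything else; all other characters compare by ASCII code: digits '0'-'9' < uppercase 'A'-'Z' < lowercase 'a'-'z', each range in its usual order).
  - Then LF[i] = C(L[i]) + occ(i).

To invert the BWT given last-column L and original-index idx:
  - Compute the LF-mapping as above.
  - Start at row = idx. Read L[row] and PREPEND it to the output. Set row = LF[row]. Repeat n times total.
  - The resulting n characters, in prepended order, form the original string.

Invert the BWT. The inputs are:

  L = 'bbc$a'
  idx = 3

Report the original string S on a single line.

LF mapping: 2 3 4 0 1
Walk LF starting at row 3, prepending L[row]:
  step 1: row=3, L[3]='$', prepend. Next row=LF[3]=0
  step 2: row=0, L[0]='b', prepend. Next row=LF[0]=2
  step 3: row=2, L[2]='c', prepend. Next row=LF[2]=4
  step 4: row=4, L[4]='a', prepend. Next row=LF[4]=1
  step 5: row=1, L[1]='b', prepend. Next row=LF[1]=3
Reversed output: bacb$

Answer: bacb$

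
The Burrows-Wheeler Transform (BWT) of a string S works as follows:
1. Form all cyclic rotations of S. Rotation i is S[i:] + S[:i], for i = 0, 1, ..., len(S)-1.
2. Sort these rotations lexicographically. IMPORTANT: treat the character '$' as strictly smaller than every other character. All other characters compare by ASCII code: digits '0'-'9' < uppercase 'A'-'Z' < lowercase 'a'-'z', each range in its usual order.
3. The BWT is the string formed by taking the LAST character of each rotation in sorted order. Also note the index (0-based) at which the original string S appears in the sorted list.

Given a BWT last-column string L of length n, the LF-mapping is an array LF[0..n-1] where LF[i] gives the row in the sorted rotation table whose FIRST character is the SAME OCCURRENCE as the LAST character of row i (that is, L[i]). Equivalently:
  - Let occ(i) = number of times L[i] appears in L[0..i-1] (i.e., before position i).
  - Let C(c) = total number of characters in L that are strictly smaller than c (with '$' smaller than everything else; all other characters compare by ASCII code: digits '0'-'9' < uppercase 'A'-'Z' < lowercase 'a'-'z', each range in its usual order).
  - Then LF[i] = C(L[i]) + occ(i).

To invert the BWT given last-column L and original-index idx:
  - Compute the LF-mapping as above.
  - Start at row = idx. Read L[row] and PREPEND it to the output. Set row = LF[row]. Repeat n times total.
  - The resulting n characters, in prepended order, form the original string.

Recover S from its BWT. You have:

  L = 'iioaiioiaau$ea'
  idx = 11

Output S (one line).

Answer: oaiauiiaaieoi$

Derivation:
LF mapping: 6 7 11 1 8 9 12 10 2 3 13 0 5 4
Walk LF starting at row 11, prepending L[row]:
  step 1: row=11, L[11]='$', prepend. Next row=LF[11]=0
  step 2: row=0, L[0]='i', prepend. Next row=LF[0]=6
  step 3: row=6, L[6]='o', prepend. Next row=LF[6]=12
  step 4: row=12, L[12]='e', prepend. Next row=LF[12]=5
  step 5: row=5, L[5]='i', prepend. Next row=LF[5]=9
  step 6: row=9, L[9]='a', prepend. Next row=LF[9]=3
  step 7: row=3, L[3]='a', prepend. Next row=LF[3]=1
  step 8: row=1, L[1]='i', prepend. Next row=LF[1]=7
  step 9: row=7, L[7]='i', prepend. Next row=LF[7]=10
  step 10: row=10, L[10]='u', prepend. Next row=LF[10]=13
  step 11: row=13, L[13]='a', prepend. Next row=LF[13]=4
  step 12: row=4, L[4]='i', prepend. Next row=LF[4]=8
  step 13: row=8, L[8]='a', prepend. Next row=LF[8]=2
  step 14: row=2, L[2]='o', prepend. Next row=LF[2]=11
Reversed output: oaiauiiaaieoi$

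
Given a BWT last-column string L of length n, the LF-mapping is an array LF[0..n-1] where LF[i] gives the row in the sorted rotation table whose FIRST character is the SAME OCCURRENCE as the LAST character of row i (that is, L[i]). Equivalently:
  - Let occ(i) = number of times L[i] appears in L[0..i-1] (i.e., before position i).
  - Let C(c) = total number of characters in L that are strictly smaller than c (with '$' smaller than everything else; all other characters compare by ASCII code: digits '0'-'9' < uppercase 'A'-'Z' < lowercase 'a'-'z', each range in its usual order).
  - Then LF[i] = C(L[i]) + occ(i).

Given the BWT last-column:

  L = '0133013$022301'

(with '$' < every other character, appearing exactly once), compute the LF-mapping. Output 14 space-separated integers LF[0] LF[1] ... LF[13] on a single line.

Answer: 1 5 10 11 2 6 12 0 3 8 9 13 4 7

Derivation:
Char counts: '$':1, '0':4, '1':3, '2':2, '3':4
C (first-col start): C('$')=0, C('0')=1, C('1')=5, C('2')=8, C('3')=10
L[0]='0': occ=0, LF[0]=C('0')+0=1+0=1
L[1]='1': occ=0, LF[1]=C('1')+0=5+0=5
L[2]='3': occ=0, LF[2]=C('3')+0=10+0=10
L[3]='3': occ=1, LF[3]=C('3')+1=10+1=11
L[4]='0': occ=1, LF[4]=C('0')+1=1+1=2
L[5]='1': occ=1, LF[5]=C('1')+1=5+1=6
L[6]='3': occ=2, LF[6]=C('3')+2=10+2=12
L[7]='$': occ=0, LF[7]=C('$')+0=0+0=0
L[8]='0': occ=2, LF[8]=C('0')+2=1+2=3
L[9]='2': occ=0, LF[9]=C('2')+0=8+0=8
L[10]='2': occ=1, LF[10]=C('2')+1=8+1=9
L[11]='3': occ=3, LF[11]=C('3')+3=10+3=13
L[12]='0': occ=3, LF[12]=C('0')+3=1+3=4
L[13]='1': occ=2, LF[13]=C('1')+2=5+2=7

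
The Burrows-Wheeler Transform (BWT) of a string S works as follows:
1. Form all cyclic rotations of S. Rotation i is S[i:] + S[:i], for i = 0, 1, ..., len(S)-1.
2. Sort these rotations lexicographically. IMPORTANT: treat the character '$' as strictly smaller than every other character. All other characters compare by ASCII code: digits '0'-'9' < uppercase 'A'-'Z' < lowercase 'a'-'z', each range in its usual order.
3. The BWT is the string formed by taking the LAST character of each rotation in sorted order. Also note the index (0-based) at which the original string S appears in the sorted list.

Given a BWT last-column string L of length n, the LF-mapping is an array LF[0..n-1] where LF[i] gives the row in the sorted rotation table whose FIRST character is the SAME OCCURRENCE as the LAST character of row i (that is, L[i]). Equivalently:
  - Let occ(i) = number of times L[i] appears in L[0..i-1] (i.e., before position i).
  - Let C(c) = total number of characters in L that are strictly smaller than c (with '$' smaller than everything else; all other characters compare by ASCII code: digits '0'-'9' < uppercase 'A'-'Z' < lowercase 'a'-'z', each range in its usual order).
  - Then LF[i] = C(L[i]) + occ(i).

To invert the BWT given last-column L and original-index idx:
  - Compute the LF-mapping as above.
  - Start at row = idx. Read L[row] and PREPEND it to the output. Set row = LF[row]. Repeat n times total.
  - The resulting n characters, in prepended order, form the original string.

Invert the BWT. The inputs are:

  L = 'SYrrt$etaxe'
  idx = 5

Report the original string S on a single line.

LF mapping: 1 2 6 7 8 0 4 9 3 10 5
Walk LF starting at row 5, prepending L[row]:
  step 1: row=5, L[5]='$', prepend. Next row=LF[5]=0
  step 2: row=0, L[0]='S', prepend. Next row=LF[0]=1
  step 3: row=1, L[1]='Y', prepend. Next row=LF[1]=2
  step 4: row=2, L[2]='r', prepend. Next row=LF[2]=6
  step 5: row=6, L[6]='e', prepend. Next row=LF[6]=4
  step 6: row=4, L[4]='t', prepend. Next row=LF[4]=8
  step 7: row=8, L[8]='a', prepend. Next row=LF[8]=3
  step 8: row=3, L[3]='r', prepend. Next row=LF[3]=7
  step 9: row=7, L[7]='t', prepend. Next row=LF[7]=9
  step 10: row=9, L[9]='x', prepend. Next row=LF[9]=10
  step 11: row=10, L[10]='e', prepend. Next row=LF[10]=5
Reversed output: extraterYS$

Answer: extraterYS$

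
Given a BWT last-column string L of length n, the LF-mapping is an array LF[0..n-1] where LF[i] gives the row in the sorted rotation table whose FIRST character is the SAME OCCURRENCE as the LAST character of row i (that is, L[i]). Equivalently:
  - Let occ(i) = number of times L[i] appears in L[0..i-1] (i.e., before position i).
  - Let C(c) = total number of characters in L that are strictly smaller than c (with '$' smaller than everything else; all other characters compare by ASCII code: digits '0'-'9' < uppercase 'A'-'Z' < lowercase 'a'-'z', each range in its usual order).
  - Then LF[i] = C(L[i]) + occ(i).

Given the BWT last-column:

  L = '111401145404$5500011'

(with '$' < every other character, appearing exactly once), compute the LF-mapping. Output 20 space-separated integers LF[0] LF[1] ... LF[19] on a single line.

Answer: 6 7 8 13 1 9 10 14 17 15 2 16 0 18 19 3 4 5 11 12

Derivation:
Char counts: '$':1, '0':5, '1':7, '4':4, '5':3
C (first-col start): C('$')=0, C('0')=1, C('1')=6, C('4')=13, C('5')=17
L[0]='1': occ=0, LF[0]=C('1')+0=6+0=6
L[1]='1': occ=1, LF[1]=C('1')+1=6+1=7
L[2]='1': occ=2, LF[2]=C('1')+2=6+2=8
L[3]='4': occ=0, LF[3]=C('4')+0=13+0=13
L[4]='0': occ=0, LF[4]=C('0')+0=1+0=1
L[5]='1': occ=3, LF[5]=C('1')+3=6+3=9
L[6]='1': occ=4, LF[6]=C('1')+4=6+4=10
L[7]='4': occ=1, LF[7]=C('4')+1=13+1=14
L[8]='5': occ=0, LF[8]=C('5')+0=17+0=17
L[9]='4': occ=2, LF[9]=C('4')+2=13+2=15
L[10]='0': occ=1, LF[10]=C('0')+1=1+1=2
L[11]='4': occ=3, LF[11]=C('4')+3=13+3=16
L[12]='$': occ=0, LF[12]=C('$')+0=0+0=0
L[13]='5': occ=1, LF[13]=C('5')+1=17+1=18
L[14]='5': occ=2, LF[14]=C('5')+2=17+2=19
L[15]='0': occ=2, LF[15]=C('0')+2=1+2=3
L[16]='0': occ=3, LF[16]=C('0')+3=1+3=4
L[17]='0': occ=4, LF[17]=C('0')+4=1+4=5
L[18]='1': occ=5, LF[18]=C('1')+5=6+5=11
L[19]='1': occ=6, LF[19]=C('1')+6=6+6=12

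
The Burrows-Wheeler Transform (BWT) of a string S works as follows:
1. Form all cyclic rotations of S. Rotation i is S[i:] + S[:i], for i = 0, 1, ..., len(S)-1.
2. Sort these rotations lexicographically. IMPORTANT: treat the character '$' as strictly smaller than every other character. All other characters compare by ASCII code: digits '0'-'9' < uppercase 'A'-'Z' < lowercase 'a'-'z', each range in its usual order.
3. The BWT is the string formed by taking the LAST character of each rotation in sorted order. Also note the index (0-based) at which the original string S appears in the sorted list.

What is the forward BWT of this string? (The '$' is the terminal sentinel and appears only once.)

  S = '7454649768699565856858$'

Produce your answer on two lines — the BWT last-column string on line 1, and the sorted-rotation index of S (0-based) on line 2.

All 23 rotations (rotation i = S[i:]+S[:i]):
  rot[0] = 7454649768699565856858$
  rot[1] = 454649768699565856858$7
  rot[2] = 54649768699565856858$74
  rot[3] = 4649768699565856858$745
  rot[4] = 649768699565856858$7454
  rot[5] = 49768699565856858$74546
  rot[6] = 9768699565856858$745464
  rot[7] = 768699565856858$7454649
  rot[8] = 68699565856858$74546497
  rot[9] = 8699565856858$745464976
  rot[10] = 699565856858$7454649768
  rot[11] = 99565856858$74546497686
  rot[12] = 9565856858$745464976869
  rot[13] = 565856858$7454649768699
  rot[14] = 65856858$74546497686995
  rot[15] = 5856858$745464976869956
  rot[16] = 856858$7454649768699565
  rot[17] = 56858$74546497686995658
  rot[18] = 6858$745464976869956585
  rot[19] = 858$7454649768699565856
  rot[20] = 58$74546497686995658568
  rot[21] = 8$745464976869956585685
  rot[22] = $7454649768699565856858
Sorted (with $ < everything):
  sorted[0] = $7454649768699565856858  (last char: '8')
  sorted[1] = 454649768699565856858$7  (last char: '7')
  sorted[2] = 4649768699565856858$745  (last char: '5')
  sorted[3] = 49768699565856858$74546  (last char: '6')
  sorted[4] = 54649768699565856858$74  (last char: '4')
  sorted[5] = 565856858$7454649768699  (last char: '9')
  sorted[6] = 56858$74546497686995658  (last char: '8')
  sorted[7] = 58$74546497686995658568  (last char: '8')
  sorted[8] = 5856858$745464976869956  (last char: '6')
  sorted[9] = 649768699565856858$7454  (last char: '4')
  sorted[10] = 65856858$74546497686995  (last char: '5')
  sorted[11] = 6858$745464976869956585  (last char: '5')
  sorted[12] = 68699565856858$74546497  (last char: '7')
  sorted[13] = 699565856858$7454649768  (last char: '8')
  sorted[14] = 7454649768699565856858$  (last char: '$')
  sorted[15] = 768699565856858$7454649  (last char: '9')
  sorted[16] = 8$745464976869956585685  (last char: '5')
  sorted[17] = 856858$7454649768699565  (last char: '5')
  sorted[18] = 858$7454649768699565856  (last char: '6')
  sorted[19] = 8699565856858$745464976  (last char: '6')
  sorted[20] = 9565856858$745464976869  (last char: '9')
  sorted[21] = 9768699565856858$745464  (last char: '4')
  sorted[22] = 99565856858$74546497686  (last char: '6')
Last column: 87564988645578$95566946
Original string S is at sorted index 14

Answer: 87564988645578$95566946
14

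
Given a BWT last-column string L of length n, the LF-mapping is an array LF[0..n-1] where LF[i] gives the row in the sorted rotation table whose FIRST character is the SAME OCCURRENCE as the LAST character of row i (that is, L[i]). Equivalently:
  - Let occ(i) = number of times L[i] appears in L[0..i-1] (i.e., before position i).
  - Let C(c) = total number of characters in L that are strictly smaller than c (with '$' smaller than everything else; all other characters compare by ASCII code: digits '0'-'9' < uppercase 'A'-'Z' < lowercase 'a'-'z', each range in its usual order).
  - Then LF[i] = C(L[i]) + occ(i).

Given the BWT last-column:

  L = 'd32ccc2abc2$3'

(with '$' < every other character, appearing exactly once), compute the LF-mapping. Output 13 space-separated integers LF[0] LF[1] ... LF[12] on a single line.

Answer: 12 4 1 8 9 10 2 6 7 11 3 0 5

Derivation:
Char counts: '$':1, '2':3, '3':2, 'a':1, 'b':1, 'c':4, 'd':1
C (first-col start): C('$')=0, C('2')=1, C('3')=4, C('a')=6, C('b')=7, C('c')=8, C('d')=12
L[0]='d': occ=0, LF[0]=C('d')+0=12+0=12
L[1]='3': occ=0, LF[1]=C('3')+0=4+0=4
L[2]='2': occ=0, LF[2]=C('2')+0=1+0=1
L[3]='c': occ=0, LF[3]=C('c')+0=8+0=8
L[4]='c': occ=1, LF[4]=C('c')+1=8+1=9
L[5]='c': occ=2, LF[5]=C('c')+2=8+2=10
L[6]='2': occ=1, LF[6]=C('2')+1=1+1=2
L[7]='a': occ=0, LF[7]=C('a')+0=6+0=6
L[8]='b': occ=0, LF[8]=C('b')+0=7+0=7
L[9]='c': occ=3, LF[9]=C('c')+3=8+3=11
L[10]='2': occ=2, LF[10]=C('2')+2=1+2=3
L[11]='$': occ=0, LF[11]=C('$')+0=0+0=0
L[12]='3': occ=1, LF[12]=C('3')+1=4+1=5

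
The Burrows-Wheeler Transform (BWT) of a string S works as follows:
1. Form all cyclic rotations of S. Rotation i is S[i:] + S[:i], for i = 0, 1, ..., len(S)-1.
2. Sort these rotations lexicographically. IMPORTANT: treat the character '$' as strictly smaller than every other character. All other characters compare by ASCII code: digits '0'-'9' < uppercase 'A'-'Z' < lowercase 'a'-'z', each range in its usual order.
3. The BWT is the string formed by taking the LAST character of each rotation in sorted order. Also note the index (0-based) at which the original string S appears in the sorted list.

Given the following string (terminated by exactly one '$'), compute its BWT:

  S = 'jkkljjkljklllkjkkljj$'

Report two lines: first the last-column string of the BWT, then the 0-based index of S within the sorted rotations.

Answer: jjllk$jlljjkkjjkkkllk
5

Derivation:
All 21 rotations (rotation i = S[i:]+S[:i]):
  rot[0] = jkkljjkljklllkjkkljj$
  rot[1] = kkljjkljklllkjkkljj$j
  rot[2] = kljjkljklllkjkkljj$jk
  rot[3] = ljjkljklllkjkkljj$jkk
  rot[4] = jjkljklllkjkkljj$jkkl
  rot[5] = jkljklllkjkkljj$jkklj
  rot[6] = kljklllkjkkljj$jkkljj
  rot[7] = ljklllkjkkljj$jkkljjk
  rot[8] = jklllkjkkljj$jkkljjkl
  rot[9] = klllkjkkljj$jkkljjklj
  rot[10] = lllkjkkljj$jkkljjkljk
  rot[11] = llkjkkljj$jkkljjkljkl
  rot[12] = lkjkkljj$jkkljjkljkll
  rot[13] = kjkkljj$jkkljjkljklll
  rot[14] = jkkljj$jkkljjkljklllk
  rot[15] = kkljj$jkkljjkljklllkj
  rot[16] = kljj$jkkljjkljklllkjk
  rot[17] = ljj$jkkljjkljklllkjkk
  rot[18] = jj$jkkljjkljklllkjkkl
  rot[19] = j$jkkljjkljklllkjkklj
  rot[20] = $jkkljjkljklllkjkkljj
Sorted (with $ < everything):
  sorted[0] = $jkkljjkljklllkjkkljj  (last char: 'j')
  sorted[1] = j$jkkljjkljklllkjkklj  (last char: 'j')
  sorted[2] = jj$jkkljjkljklllkjkkl  (last char: 'l')
  sorted[3] = jjkljklllkjkkljj$jkkl  (last char: 'l')
  sorted[4] = jkkljj$jkkljjkljklllk  (last char: 'k')
  sorted[5] = jkkljjkljklllkjkkljj$  (last char: '$')
  sorted[6] = jkljklllkjkkljj$jkklj  (last char: 'j')
  sorted[7] = jklllkjkkljj$jkkljjkl  (last char: 'l')
  sorted[8] = kjkkljj$jkkljjkljklll  (last char: 'l')
  sorted[9] = kkljj$jkkljjkljklllkj  (last char: 'j')
  sorted[10] = kkljjkljklllkjkkljj$j  (last char: 'j')
  sorted[11] = kljj$jkkljjkljklllkjk  (last char: 'k')
  sorted[12] = kljjkljklllkjkkljj$jk  (last char: 'k')
  sorted[13] = kljklllkjkkljj$jkkljj  (last char: 'j')
  sorted[14] = klllkjkkljj$jkkljjklj  (last char: 'j')
  sorted[15] = ljj$jkkljjkljklllkjkk  (last char: 'k')
  sorted[16] = ljjkljklllkjkkljj$jkk  (last char: 'k')
  sorted[17] = ljklllkjkkljj$jkkljjk  (last char: 'k')
  sorted[18] = lkjkkljj$jkkljjkljkll  (last char: 'l')
  sorted[19] = llkjkkljj$jkkljjkljkl  (last char: 'l')
  sorted[20] = lllkjkkljj$jkkljjkljk  (last char: 'k')
Last column: jjllk$jlljjkkjjkkkllk
Original string S is at sorted index 5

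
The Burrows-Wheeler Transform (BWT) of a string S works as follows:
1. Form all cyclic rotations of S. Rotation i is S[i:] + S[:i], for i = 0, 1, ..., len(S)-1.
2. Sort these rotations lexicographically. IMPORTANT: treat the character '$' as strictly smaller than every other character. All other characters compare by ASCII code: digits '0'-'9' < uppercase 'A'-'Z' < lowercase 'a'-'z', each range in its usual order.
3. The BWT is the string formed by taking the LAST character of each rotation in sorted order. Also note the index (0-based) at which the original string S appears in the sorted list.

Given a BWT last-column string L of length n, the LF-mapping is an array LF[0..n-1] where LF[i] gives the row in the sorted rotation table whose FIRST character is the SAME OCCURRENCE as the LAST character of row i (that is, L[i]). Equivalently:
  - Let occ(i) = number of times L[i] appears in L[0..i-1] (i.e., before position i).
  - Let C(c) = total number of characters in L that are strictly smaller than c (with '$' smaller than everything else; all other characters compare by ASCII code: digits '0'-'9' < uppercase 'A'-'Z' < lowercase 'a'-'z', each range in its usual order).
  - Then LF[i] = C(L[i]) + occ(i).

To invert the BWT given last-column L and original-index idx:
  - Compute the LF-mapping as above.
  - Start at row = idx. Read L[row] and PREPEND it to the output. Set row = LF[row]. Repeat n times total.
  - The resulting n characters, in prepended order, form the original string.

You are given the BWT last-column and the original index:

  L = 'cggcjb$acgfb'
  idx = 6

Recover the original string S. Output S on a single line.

Answer: cgafggbcbjc$

Derivation:
LF mapping: 4 8 9 5 11 2 0 1 6 10 7 3
Walk LF starting at row 6, prepending L[row]:
  step 1: row=6, L[6]='$', prepend. Next row=LF[6]=0
  step 2: row=0, L[0]='c', prepend. Next row=LF[0]=4
  step 3: row=4, L[4]='j', prepend. Next row=LF[4]=11
  step 4: row=11, L[11]='b', prepend. Next row=LF[11]=3
  step 5: row=3, L[3]='c', prepend. Next row=LF[3]=5
  step 6: row=5, L[5]='b', prepend. Next row=LF[5]=2
  step 7: row=2, L[2]='g', prepend. Next row=LF[2]=9
  step 8: row=9, L[9]='g', prepend. Next row=LF[9]=10
  step 9: row=10, L[10]='f', prepend. Next row=LF[10]=7
  step 10: row=7, L[7]='a', prepend. Next row=LF[7]=1
  step 11: row=1, L[1]='g', prepend. Next row=LF[1]=8
  step 12: row=8, L[8]='c', prepend. Next row=LF[8]=6
Reversed output: cgafggbcbjc$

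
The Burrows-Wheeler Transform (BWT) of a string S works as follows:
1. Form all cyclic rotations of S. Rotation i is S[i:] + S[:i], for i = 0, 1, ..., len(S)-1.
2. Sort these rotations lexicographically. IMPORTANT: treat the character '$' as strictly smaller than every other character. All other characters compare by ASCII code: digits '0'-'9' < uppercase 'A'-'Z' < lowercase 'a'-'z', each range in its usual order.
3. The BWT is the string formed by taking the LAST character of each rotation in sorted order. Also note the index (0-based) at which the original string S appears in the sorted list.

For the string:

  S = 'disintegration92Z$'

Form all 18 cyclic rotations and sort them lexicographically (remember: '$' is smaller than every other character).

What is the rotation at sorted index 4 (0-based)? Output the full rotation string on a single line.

Answer: ation92Z$disintegr

Derivation:
All 18 rotations (rotation i = S[i:]+S[:i]):
  rot[0] = disintegration92Z$
  rot[1] = isintegration92Z$d
  rot[2] = sintegration92Z$di
  rot[3] = integration92Z$dis
  rot[4] = ntegration92Z$disi
  rot[5] = tegration92Z$disin
  rot[6] = egration92Z$disint
  rot[7] = gration92Z$disinte
  rot[8] = ration92Z$disinteg
  rot[9] = ation92Z$disintegr
  rot[10] = tion92Z$disintegra
  rot[11] = ion92Z$disintegrat
  rot[12] = on92Z$disintegrati
  rot[13] = n92Z$disintegratio
  rot[14] = 92Z$disintegration
  rot[15] = 2Z$disintegration9
  rot[16] = Z$disintegration92
  rot[17] = $disintegration92Z
Sorted (with $ < everything):
  sorted[0] = $disintegration92Z
  sorted[1] = 2Z$disintegration9
  sorted[2] = 92Z$disintegration
  sorted[3] = Z$disintegration92
  sorted[4] = ation92Z$disintegr
  sorted[5] = disintegration92Z$
  sorted[6] = egration92Z$disint
  sorted[7] = gration92Z$disinte
  sorted[8] = integration92Z$dis
  sorted[9] = ion92Z$disintegrat
  sorted[10] = isintegration92Z$d
  sorted[11] = n92Z$disintegratio
  sorted[12] = ntegration92Z$disi
  sorted[13] = on92Z$disintegrati
  sorted[14] = ration92Z$disinteg
  sorted[15] = sintegration92Z$di
  sorted[16] = tegration92Z$disin
  sorted[17] = tion92Z$disintegra
sorted[4] = ation92Z$disintegr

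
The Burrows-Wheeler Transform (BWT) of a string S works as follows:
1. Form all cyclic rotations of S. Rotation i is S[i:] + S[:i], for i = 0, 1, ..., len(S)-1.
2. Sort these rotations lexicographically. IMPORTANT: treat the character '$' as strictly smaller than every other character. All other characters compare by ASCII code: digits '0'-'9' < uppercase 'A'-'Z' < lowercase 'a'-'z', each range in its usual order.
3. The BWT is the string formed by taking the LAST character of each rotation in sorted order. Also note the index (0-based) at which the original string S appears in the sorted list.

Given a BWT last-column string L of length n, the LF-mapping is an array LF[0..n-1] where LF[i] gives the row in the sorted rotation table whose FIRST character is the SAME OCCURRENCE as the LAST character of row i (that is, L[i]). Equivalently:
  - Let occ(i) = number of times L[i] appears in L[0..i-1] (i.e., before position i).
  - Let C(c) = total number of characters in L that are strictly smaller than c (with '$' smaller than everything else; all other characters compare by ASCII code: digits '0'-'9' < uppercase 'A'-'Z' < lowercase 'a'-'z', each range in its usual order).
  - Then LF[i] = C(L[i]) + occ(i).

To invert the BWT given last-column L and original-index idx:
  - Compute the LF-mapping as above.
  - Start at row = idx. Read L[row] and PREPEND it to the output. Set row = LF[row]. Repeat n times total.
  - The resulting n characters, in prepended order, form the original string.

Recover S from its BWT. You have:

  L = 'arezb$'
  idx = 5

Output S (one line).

Answer: zebra$

Derivation:
LF mapping: 1 4 3 5 2 0
Walk LF starting at row 5, prepending L[row]:
  step 1: row=5, L[5]='$', prepend. Next row=LF[5]=0
  step 2: row=0, L[0]='a', prepend. Next row=LF[0]=1
  step 3: row=1, L[1]='r', prepend. Next row=LF[1]=4
  step 4: row=4, L[4]='b', prepend. Next row=LF[4]=2
  step 5: row=2, L[2]='e', prepend. Next row=LF[2]=3
  step 6: row=3, L[3]='z', prepend. Next row=LF[3]=5
Reversed output: zebra$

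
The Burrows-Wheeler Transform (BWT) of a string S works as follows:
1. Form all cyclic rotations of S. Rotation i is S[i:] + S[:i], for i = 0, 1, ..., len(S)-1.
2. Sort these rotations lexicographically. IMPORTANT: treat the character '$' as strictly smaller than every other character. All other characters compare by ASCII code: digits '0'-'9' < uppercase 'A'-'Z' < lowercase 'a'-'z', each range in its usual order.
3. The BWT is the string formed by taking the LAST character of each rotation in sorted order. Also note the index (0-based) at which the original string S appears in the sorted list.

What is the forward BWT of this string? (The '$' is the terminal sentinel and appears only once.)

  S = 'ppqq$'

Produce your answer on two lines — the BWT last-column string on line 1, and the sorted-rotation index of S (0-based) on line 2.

All 5 rotations (rotation i = S[i:]+S[:i]):
  rot[0] = ppqq$
  rot[1] = pqq$p
  rot[2] = qq$pp
  rot[3] = q$ppq
  rot[4] = $ppqq
Sorted (with $ < everything):
  sorted[0] = $ppqq  (last char: 'q')
  sorted[1] = ppqq$  (last char: '$')
  sorted[2] = pqq$p  (last char: 'p')
  sorted[3] = q$ppq  (last char: 'q')
  sorted[4] = qq$pp  (last char: 'p')
Last column: q$pqp
Original string S is at sorted index 1

Answer: q$pqp
1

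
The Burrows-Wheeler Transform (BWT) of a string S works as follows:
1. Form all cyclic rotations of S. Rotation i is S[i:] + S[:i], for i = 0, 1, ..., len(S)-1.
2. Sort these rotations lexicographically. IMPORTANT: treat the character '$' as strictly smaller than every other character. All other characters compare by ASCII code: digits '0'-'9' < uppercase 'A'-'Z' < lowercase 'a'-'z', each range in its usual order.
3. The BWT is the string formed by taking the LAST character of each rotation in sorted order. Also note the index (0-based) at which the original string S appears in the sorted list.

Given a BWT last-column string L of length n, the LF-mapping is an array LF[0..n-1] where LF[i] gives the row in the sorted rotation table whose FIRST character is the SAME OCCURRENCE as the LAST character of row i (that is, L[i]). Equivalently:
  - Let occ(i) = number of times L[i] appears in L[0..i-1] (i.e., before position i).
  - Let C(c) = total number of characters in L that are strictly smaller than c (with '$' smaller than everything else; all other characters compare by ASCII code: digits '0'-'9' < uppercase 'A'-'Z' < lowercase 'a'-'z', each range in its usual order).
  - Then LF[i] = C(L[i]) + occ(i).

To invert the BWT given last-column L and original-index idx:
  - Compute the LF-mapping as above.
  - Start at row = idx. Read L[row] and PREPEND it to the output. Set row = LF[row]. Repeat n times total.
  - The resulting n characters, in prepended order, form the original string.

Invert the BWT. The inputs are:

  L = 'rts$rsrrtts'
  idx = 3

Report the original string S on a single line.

Answer: rssrrstttr$

Derivation:
LF mapping: 1 8 5 0 2 6 3 4 9 10 7
Walk LF starting at row 3, prepending L[row]:
  step 1: row=3, L[3]='$', prepend. Next row=LF[3]=0
  step 2: row=0, L[0]='r', prepend. Next row=LF[0]=1
  step 3: row=1, L[1]='t', prepend. Next row=LF[1]=8
  step 4: row=8, L[8]='t', prepend. Next row=LF[8]=9
  step 5: row=9, L[9]='t', prepend. Next row=LF[9]=10
  step 6: row=10, L[10]='s', prepend. Next row=LF[10]=7
  step 7: row=7, L[7]='r', prepend. Next row=LF[7]=4
  step 8: row=4, L[4]='r', prepend. Next row=LF[4]=2
  step 9: row=2, L[2]='s', prepend. Next row=LF[2]=5
  step 10: row=5, L[5]='s', prepend. Next row=LF[5]=6
  step 11: row=6, L[6]='r', prepend. Next row=LF[6]=3
Reversed output: rssrrstttr$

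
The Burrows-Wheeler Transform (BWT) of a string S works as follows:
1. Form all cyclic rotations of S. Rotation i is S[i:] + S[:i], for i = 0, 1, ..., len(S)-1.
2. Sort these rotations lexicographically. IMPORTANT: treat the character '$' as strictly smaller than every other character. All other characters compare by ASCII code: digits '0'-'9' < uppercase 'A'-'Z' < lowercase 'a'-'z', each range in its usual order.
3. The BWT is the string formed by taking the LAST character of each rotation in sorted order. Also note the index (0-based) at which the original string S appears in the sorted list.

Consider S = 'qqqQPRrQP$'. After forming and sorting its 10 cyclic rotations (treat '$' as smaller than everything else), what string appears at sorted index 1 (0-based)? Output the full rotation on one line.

All 10 rotations (rotation i = S[i:]+S[:i]):
  rot[0] = qqqQPRrQP$
  rot[1] = qqQPRrQP$q
  rot[2] = qQPRrQP$qq
  rot[3] = QPRrQP$qqq
  rot[4] = PRrQP$qqqQ
  rot[5] = RrQP$qqqQP
  rot[6] = rQP$qqqQPR
  rot[7] = QP$qqqQPRr
  rot[8] = P$qqqQPRrQ
  rot[9] = $qqqQPRrQP
Sorted (with $ < everything):
  sorted[0] = $qqqQPRrQP
  sorted[1] = P$qqqQPRrQ
  sorted[2] = PRrQP$qqqQ
  sorted[3] = QP$qqqQPRr
  sorted[4] = QPRrQP$qqq
  sorted[5] = RrQP$qqqQP
  sorted[6] = qQPRrQP$qq
  sorted[7] = qqQPRrQP$q
  sorted[8] = qqqQPRrQP$
  sorted[9] = rQP$qqqQPR
sorted[1] = P$qqqQPRrQ

Answer: P$qqqQPRrQ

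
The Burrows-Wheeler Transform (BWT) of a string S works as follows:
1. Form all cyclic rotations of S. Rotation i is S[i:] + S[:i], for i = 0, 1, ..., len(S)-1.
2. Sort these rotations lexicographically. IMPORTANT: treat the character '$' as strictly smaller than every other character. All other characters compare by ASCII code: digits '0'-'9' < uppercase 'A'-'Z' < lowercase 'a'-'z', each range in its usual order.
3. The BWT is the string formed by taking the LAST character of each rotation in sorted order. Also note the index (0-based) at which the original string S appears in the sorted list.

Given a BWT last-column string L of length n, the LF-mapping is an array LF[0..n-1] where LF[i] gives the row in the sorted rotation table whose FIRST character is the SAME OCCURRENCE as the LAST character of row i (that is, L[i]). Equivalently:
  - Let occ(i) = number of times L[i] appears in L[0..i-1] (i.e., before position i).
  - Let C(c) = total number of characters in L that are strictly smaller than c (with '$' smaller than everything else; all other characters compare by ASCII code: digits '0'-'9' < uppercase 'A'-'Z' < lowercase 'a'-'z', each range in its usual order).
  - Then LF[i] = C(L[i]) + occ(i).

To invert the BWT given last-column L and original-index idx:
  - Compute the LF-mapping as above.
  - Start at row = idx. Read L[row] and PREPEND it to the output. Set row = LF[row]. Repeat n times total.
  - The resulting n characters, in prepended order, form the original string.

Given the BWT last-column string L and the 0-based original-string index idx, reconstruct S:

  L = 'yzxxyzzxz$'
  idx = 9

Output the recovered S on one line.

Answer: zzzxxxzyy$

Derivation:
LF mapping: 4 6 1 2 5 7 8 3 9 0
Walk LF starting at row 9, prepending L[row]:
  step 1: row=9, L[9]='$', prepend. Next row=LF[9]=0
  step 2: row=0, L[0]='y', prepend. Next row=LF[0]=4
  step 3: row=4, L[4]='y', prepend. Next row=LF[4]=5
  step 4: row=5, L[5]='z', prepend. Next row=LF[5]=7
  step 5: row=7, L[7]='x', prepend. Next row=LF[7]=3
  step 6: row=3, L[3]='x', prepend. Next row=LF[3]=2
  step 7: row=2, L[2]='x', prepend. Next row=LF[2]=1
  step 8: row=1, L[1]='z', prepend. Next row=LF[1]=6
  step 9: row=6, L[6]='z', prepend. Next row=LF[6]=8
  step 10: row=8, L[8]='z', prepend. Next row=LF[8]=9
Reversed output: zzzxxxzyy$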